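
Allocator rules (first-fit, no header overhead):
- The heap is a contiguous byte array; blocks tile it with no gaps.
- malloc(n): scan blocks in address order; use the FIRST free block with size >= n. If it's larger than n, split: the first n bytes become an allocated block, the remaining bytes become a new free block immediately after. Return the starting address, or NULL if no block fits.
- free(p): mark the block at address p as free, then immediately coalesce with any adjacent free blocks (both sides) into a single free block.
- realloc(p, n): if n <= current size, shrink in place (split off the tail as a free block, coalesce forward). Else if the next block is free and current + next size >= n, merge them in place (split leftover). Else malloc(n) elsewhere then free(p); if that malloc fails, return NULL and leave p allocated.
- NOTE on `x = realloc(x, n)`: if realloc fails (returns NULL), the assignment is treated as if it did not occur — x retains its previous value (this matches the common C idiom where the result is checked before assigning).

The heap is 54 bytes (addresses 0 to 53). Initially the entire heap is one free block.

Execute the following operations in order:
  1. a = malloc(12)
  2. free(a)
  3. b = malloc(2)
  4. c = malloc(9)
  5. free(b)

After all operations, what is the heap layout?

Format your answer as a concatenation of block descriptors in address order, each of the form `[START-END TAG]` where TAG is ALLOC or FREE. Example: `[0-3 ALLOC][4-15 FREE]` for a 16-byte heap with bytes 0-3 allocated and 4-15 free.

Op 1: a = malloc(12) -> a = 0; heap: [0-11 ALLOC][12-53 FREE]
Op 2: free(a) -> (freed a); heap: [0-53 FREE]
Op 3: b = malloc(2) -> b = 0; heap: [0-1 ALLOC][2-53 FREE]
Op 4: c = malloc(9) -> c = 2; heap: [0-1 ALLOC][2-10 ALLOC][11-53 FREE]
Op 5: free(b) -> (freed b); heap: [0-1 FREE][2-10 ALLOC][11-53 FREE]

Answer: [0-1 FREE][2-10 ALLOC][11-53 FREE]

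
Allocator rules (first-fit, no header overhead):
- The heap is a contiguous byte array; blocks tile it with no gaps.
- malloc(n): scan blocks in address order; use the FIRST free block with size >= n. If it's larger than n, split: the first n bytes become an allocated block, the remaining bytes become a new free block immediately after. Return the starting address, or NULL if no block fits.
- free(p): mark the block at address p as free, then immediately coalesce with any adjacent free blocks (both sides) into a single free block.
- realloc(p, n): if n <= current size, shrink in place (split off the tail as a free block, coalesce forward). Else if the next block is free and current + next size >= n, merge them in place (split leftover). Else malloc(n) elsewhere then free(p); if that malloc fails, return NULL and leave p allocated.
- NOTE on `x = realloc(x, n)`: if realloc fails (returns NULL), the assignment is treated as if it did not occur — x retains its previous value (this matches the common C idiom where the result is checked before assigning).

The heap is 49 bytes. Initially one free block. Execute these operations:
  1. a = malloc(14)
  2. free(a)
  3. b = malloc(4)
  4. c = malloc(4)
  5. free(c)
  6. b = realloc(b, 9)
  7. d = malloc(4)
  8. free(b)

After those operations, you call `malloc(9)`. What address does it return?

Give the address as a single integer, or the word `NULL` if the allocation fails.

Answer: 0

Derivation:
Op 1: a = malloc(14) -> a = 0; heap: [0-13 ALLOC][14-48 FREE]
Op 2: free(a) -> (freed a); heap: [0-48 FREE]
Op 3: b = malloc(4) -> b = 0; heap: [0-3 ALLOC][4-48 FREE]
Op 4: c = malloc(4) -> c = 4; heap: [0-3 ALLOC][4-7 ALLOC][8-48 FREE]
Op 5: free(c) -> (freed c); heap: [0-3 ALLOC][4-48 FREE]
Op 6: b = realloc(b, 9) -> b = 0; heap: [0-8 ALLOC][9-48 FREE]
Op 7: d = malloc(4) -> d = 9; heap: [0-8 ALLOC][9-12 ALLOC][13-48 FREE]
Op 8: free(b) -> (freed b); heap: [0-8 FREE][9-12 ALLOC][13-48 FREE]
malloc(9): first-fit scan over [0-8 FREE][9-12 ALLOC][13-48 FREE] -> 0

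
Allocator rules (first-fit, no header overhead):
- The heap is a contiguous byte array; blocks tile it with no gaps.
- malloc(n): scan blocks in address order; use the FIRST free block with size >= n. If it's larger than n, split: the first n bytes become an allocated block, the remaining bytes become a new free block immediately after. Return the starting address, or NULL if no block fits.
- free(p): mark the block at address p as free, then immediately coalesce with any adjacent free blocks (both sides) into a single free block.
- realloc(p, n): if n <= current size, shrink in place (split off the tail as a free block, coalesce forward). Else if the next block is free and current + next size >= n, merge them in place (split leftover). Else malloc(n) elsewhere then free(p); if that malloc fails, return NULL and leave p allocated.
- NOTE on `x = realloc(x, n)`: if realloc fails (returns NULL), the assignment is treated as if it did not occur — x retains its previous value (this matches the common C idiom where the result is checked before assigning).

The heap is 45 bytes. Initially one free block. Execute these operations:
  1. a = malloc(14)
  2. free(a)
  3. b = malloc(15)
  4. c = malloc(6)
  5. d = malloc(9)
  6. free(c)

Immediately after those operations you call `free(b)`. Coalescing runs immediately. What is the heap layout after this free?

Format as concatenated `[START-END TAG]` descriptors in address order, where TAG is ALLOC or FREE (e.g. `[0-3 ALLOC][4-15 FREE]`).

Op 1: a = malloc(14) -> a = 0; heap: [0-13 ALLOC][14-44 FREE]
Op 2: free(a) -> (freed a); heap: [0-44 FREE]
Op 3: b = malloc(15) -> b = 0; heap: [0-14 ALLOC][15-44 FREE]
Op 4: c = malloc(6) -> c = 15; heap: [0-14 ALLOC][15-20 ALLOC][21-44 FREE]
Op 5: d = malloc(9) -> d = 21; heap: [0-14 ALLOC][15-20 ALLOC][21-29 ALLOC][30-44 FREE]
Op 6: free(c) -> (freed c); heap: [0-14 ALLOC][15-20 FREE][21-29 ALLOC][30-44 FREE]
free(b): b = 0 -> block [0-14 ALLOC]; mark free, coalesce with adjacent free neighbors -> [0-20 FREE][21-29 ALLOC][30-44 FREE]

Answer: [0-20 FREE][21-29 ALLOC][30-44 FREE]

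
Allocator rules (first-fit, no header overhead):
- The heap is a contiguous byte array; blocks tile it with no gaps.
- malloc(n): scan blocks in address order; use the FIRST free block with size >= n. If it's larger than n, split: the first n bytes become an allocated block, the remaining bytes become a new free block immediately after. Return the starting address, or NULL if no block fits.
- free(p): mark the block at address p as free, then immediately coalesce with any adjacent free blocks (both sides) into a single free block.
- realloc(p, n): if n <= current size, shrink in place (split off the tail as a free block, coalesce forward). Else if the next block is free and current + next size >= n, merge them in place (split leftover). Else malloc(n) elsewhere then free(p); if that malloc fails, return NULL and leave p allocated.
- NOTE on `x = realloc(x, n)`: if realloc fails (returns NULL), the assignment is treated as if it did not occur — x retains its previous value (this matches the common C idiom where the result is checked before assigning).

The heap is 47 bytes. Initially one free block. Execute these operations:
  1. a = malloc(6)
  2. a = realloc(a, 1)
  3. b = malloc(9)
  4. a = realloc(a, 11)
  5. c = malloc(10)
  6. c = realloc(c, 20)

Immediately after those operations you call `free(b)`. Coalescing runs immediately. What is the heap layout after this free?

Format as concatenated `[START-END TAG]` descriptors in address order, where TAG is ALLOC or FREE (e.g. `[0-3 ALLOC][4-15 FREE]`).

Answer: [0-9 FREE][10-20 ALLOC][21-40 ALLOC][41-46 FREE]

Derivation:
Op 1: a = malloc(6) -> a = 0; heap: [0-5 ALLOC][6-46 FREE]
Op 2: a = realloc(a, 1) -> a = 0; heap: [0-0 ALLOC][1-46 FREE]
Op 3: b = malloc(9) -> b = 1; heap: [0-0 ALLOC][1-9 ALLOC][10-46 FREE]
Op 4: a = realloc(a, 11) -> a = 10; heap: [0-0 FREE][1-9 ALLOC][10-20 ALLOC][21-46 FREE]
Op 5: c = malloc(10) -> c = 21; heap: [0-0 FREE][1-9 ALLOC][10-20 ALLOC][21-30 ALLOC][31-46 FREE]
Op 6: c = realloc(c, 20) -> c = 21; heap: [0-0 FREE][1-9 ALLOC][10-20 ALLOC][21-40 ALLOC][41-46 FREE]
free(b): b = 1 -> block [1-9 ALLOC]; mark free, coalesce with adjacent free neighbors -> [0-9 FREE][10-20 ALLOC][21-40 ALLOC][41-46 FREE]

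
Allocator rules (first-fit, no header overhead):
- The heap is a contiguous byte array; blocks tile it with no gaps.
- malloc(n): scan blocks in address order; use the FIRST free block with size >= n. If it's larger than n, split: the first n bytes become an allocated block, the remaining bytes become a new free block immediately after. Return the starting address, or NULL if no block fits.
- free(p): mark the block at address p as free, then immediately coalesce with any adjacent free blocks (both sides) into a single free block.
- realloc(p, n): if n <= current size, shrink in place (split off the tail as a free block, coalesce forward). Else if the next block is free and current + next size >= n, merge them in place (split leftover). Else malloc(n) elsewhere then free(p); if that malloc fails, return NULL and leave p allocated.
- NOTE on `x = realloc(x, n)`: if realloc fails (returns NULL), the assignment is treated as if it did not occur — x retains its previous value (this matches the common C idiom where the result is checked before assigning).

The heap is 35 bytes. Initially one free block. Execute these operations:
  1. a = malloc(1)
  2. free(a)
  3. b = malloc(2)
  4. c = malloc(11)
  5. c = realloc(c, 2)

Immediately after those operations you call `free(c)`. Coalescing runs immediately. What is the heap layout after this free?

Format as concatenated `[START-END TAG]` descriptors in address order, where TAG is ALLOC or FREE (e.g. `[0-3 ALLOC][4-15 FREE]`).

Answer: [0-1 ALLOC][2-34 FREE]

Derivation:
Op 1: a = malloc(1) -> a = 0; heap: [0-0 ALLOC][1-34 FREE]
Op 2: free(a) -> (freed a); heap: [0-34 FREE]
Op 3: b = malloc(2) -> b = 0; heap: [0-1 ALLOC][2-34 FREE]
Op 4: c = malloc(11) -> c = 2; heap: [0-1 ALLOC][2-12 ALLOC][13-34 FREE]
Op 5: c = realloc(c, 2) -> c = 2; heap: [0-1 ALLOC][2-3 ALLOC][4-34 FREE]
free(c): c = 2 -> block [2-3 ALLOC]; mark free, coalesce with adjacent free neighbors -> [0-1 ALLOC][2-34 FREE]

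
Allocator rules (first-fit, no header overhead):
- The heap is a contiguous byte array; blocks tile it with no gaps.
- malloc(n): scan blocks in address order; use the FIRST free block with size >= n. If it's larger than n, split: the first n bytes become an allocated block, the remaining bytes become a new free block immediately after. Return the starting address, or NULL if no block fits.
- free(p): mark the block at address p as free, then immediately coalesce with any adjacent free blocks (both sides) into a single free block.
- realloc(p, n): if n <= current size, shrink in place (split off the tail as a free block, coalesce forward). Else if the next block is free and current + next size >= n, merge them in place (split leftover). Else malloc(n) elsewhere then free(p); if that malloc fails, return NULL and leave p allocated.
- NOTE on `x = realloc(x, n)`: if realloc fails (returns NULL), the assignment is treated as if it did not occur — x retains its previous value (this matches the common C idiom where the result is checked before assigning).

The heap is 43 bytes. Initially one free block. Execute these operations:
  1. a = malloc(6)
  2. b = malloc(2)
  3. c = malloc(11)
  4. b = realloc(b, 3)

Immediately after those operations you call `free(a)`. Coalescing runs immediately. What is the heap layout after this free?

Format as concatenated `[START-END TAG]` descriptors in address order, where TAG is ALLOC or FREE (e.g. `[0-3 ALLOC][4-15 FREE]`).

Op 1: a = malloc(6) -> a = 0; heap: [0-5 ALLOC][6-42 FREE]
Op 2: b = malloc(2) -> b = 6; heap: [0-5 ALLOC][6-7 ALLOC][8-42 FREE]
Op 3: c = malloc(11) -> c = 8; heap: [0-5 ALLOC][6-7 ALLOC][8-18 ALLOC][19-42 FREE]
Op 4: b = realloc(b, 3) -> b = 19; heap: [0-5 ALLOC][6-7 FREE][8-18 ALLOC][19-21 ALLOC][22-42 FREE]
free(a): a = 0 -> block [0-5 ALLOC]; mark free, coalesce with adjacent free neighbors -> [0-7 FREE][8-18 ALLOC][19-21 ALLOC][22-42 FREE]

Answer: [0-7 FREE][8-18 ALLOC][19-21 ALLOC][22-42 FREE]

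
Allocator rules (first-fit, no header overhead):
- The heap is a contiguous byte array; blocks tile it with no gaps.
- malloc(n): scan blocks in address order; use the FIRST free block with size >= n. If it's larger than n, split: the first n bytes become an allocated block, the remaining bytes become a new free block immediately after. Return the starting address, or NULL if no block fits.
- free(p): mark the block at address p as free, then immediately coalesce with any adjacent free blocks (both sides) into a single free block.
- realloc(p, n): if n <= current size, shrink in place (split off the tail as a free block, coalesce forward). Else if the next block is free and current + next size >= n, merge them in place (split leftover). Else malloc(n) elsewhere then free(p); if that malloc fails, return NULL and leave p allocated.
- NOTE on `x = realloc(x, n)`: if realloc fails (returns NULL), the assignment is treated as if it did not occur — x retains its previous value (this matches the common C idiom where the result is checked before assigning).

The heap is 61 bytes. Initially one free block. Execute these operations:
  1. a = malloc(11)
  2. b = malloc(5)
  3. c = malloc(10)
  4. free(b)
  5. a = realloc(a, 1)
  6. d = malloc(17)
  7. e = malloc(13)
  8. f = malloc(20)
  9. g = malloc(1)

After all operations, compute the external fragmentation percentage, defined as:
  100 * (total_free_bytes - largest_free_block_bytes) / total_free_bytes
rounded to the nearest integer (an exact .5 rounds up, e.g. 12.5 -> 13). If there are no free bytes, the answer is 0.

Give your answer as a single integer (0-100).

Op 1: a = malloc(11) -> a = 0; heap: [0-10 ALLOC][11-60 FREE]
Op 2: b = malloc(5) -> b = 11; heap: [0-10 ALLOC][11-15 ALLOC][16-60 FREE]
Op 3: c = malloc(10) -> c = 16; heap: [0-10 ALLOC][11-15 ALLOC][16-25 ALLOC][26-60 FREE]
Op 4: free(b) -> (freed b); heap: [0-10 ALLOC][11-15 FREE][16-25 ALLOC][26-60 FREE]
Op 5: a = realloc(a, 1) -> a = 0; heap: [0-0 ALLOC][1-15 FREE][16-25 ALLOC][26-60 FREE]
Op 6: d = malloc(17) -> d = 26; heap: [0-0 ALLOC][1-15 FREE][16-25 ALLOC][26-42 ALLOC][43-60 FREE]
Op 7: e = malloc(13) -> e = 1; heap: [0-0 ALLOC][1-13 ALLOC][14-15 FREE][16-25 ALLOC][26-42 ALLOC][43-60 FREE]
Op 8: f = malloc(20) -> f = NULL; heap: [0-0 ALLOC][1-13 ALLOC][14-15 FREE][16-25 ALLOC][26-42 ALLOC][43-60 FREE]
Op 9: g = malloc(1) -> g = 14; heap: [0-0 ALLOC][1-13 ALLOC][14-14 ALLOC][15-15 FREE][16-25 ALLOC][26-42 ALLOC][43-60 FREE]
Free blocks: [1 18] total_free=19 largest=18 -> 100*(19-18)/19 = 100/19 ≈ 5.263 -> rounds to 5

Answer: 5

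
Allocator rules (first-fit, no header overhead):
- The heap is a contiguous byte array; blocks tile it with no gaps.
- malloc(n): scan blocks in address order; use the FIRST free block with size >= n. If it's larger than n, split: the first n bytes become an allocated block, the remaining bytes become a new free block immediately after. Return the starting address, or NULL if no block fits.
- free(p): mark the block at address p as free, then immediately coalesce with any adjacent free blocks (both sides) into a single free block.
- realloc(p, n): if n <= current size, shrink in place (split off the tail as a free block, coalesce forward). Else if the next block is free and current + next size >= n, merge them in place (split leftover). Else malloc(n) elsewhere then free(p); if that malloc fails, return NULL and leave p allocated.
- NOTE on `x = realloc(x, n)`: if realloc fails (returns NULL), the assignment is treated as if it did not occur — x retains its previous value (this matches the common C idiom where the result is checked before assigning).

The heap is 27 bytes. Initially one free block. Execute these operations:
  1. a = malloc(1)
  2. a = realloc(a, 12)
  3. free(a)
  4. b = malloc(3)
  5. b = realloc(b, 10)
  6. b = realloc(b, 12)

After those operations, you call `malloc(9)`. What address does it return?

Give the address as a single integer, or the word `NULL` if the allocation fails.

Op 1: a = malloc(1) -> a = 0; heap: [0-0 ALLOC][1-26 FREE]
Op 2: a = realloc(a, 12) -> a = 0; heap: [0-11 ALLOC][12-26 FREE]
Op 3: free(a) -> (freed a); heap: [0-26 FREE]
Op 4: b = malloc(3) -> b = 0; heap: [0-2 ALLOC][3-26 FREE]
Op 5: b = realloc(b, 10) -> b = 0; heap: [0-9 ALLOC][10-26 FREE]
Op 6: b = realloc(b, 12) -> b = 0; heap: [0-11 ALLOC][12-26 FREE]
malloc(9): first-fit scan over [0-11 ALLOC][12-26 FREE] -> 12

Answer: 12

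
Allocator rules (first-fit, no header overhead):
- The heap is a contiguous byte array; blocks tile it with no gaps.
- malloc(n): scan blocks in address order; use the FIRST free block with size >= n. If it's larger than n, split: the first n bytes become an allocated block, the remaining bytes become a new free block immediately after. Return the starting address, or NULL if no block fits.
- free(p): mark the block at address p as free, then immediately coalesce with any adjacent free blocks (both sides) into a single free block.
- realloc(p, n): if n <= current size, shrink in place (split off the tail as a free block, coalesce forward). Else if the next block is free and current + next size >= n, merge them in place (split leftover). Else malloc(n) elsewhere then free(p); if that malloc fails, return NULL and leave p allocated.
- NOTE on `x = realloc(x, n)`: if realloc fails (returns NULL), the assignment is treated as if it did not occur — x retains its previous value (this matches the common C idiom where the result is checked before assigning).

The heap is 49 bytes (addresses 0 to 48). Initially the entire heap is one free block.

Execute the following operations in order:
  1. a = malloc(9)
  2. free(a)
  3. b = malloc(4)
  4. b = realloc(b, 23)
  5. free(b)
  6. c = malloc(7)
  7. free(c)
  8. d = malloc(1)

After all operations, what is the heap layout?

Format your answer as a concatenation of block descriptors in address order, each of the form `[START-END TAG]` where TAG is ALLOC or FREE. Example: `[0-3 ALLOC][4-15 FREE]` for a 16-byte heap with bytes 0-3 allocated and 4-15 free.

Op 1: a = malloc(9) -> a = 0; heap: [0-8 ALLOC][9-48 FREE]
Op 2: free(a) -> (freed a); heap: [0-48 FREE]
Op 3: b = malloc(4) -> b = 0; heap: [0-3 ALLOC][4-48 FREE]
Op 4: b = realloc(b, 23) -> b = 0; heap: [0-22 ALLOC][23-48 FREE]
Op 5: free(b) -> (freed b); heap: [0-48 FREE]
Op 6: c = malloc(7) -> c = 0; heap: [0-6 ALLOC][7-48 FREE]
Op 7: free(c) -> (freed c); heap: [0-48 FREE]
Op 8: d = malloc(1) -> d = 0; heap: [0-0 ALLOC][1-48 FREE]

Answer: [0-0 ALLOC][1-48 FREE]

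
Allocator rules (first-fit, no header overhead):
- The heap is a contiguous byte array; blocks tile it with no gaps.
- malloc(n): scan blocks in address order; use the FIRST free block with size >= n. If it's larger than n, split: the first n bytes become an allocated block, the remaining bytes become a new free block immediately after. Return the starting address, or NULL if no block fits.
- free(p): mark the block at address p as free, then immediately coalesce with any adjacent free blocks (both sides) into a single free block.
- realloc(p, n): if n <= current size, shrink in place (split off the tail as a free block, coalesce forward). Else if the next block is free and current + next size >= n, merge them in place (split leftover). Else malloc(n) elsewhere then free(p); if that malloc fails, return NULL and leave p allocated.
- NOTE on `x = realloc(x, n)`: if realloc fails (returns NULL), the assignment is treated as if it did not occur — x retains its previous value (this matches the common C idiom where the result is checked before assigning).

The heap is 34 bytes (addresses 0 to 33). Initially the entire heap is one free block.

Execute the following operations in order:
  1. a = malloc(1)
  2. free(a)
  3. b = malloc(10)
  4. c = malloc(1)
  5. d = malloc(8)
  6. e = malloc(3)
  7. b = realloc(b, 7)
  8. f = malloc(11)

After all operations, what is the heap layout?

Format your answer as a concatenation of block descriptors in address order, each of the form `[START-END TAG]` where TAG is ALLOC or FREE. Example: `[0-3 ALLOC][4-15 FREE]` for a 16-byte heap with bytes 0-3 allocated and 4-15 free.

Answer: [0-6 ALLOC][7-9 FREE][10-10 ALLOC][11-18 ALLOC][19-21 ALLOC][22-32 ALLOC][33-33 FREE]

Derivation:
Op 1: a = malloc(1) -> a = 0; heap: [0-0 ALLOC][1-33 FREE]
Op 2: free(a) -> (freed a); heap: [0-33 FREE]
Op 3: b = malloc(10) -> b = 0; heap: [0-9 ALLOC][10-33 FREE]
Op 4: c = malloc(1) -> c = 10; heap: [0-9 ALLOC][10-10 ALLOC][11-33 FREE]
Op 5: d = malloc(8) -> d = 11; heap: [0-9 ALLOC][10-10 ALLOC][11-18 ALLOC][19-33 FREE]
Op 6: e = malloc(3) -> e = 19; heap: [0-9 ALLOC][10-10 ALLOC][11-18 ALLOC][19-21 ALLOC][22-33 FREE]
Op 7: b = realloc(b, 7) -> b = 0; heap: [0-6 ALLOC][7-9 FREE][10-10 ALLOC][11-18 ALLOC][19-21 ALLOC][22-33 FREE]
Op 8: f = malloc(11) -> f = 22; heap: [0-6 ALLOC][7-9 FREE][10-10 ALLOC][11-18 ALLOC][19-21 ALLOC][22-32 ALLOC][33-33 FREE]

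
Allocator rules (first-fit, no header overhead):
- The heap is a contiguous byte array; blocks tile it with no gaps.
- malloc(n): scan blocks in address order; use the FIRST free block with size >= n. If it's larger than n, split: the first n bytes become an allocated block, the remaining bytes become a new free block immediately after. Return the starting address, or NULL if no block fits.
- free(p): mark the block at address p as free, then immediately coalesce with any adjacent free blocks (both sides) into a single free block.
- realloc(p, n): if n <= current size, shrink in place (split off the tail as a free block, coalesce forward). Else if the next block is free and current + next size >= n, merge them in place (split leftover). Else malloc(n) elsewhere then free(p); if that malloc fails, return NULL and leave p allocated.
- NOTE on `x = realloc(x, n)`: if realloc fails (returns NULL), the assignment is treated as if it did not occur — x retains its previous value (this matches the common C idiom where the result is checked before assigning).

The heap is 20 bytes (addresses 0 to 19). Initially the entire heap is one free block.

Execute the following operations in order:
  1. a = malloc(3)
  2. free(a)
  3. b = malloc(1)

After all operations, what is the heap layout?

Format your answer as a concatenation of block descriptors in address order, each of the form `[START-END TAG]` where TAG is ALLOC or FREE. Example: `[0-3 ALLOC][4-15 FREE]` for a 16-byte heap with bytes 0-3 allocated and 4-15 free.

Op 1: a = malloc(3) -> a = 0; heap: [0-2 ALLOC][3-19 FREE]
Op 2: free(a) -> (freed a); heap: [0-19 FREE]
Op 3: b = malloc(1) -> b = 0; heap: [0-0 ALLOC][1-19 FREE]

Answer: [0-0 ALLOC][1-19 FREE]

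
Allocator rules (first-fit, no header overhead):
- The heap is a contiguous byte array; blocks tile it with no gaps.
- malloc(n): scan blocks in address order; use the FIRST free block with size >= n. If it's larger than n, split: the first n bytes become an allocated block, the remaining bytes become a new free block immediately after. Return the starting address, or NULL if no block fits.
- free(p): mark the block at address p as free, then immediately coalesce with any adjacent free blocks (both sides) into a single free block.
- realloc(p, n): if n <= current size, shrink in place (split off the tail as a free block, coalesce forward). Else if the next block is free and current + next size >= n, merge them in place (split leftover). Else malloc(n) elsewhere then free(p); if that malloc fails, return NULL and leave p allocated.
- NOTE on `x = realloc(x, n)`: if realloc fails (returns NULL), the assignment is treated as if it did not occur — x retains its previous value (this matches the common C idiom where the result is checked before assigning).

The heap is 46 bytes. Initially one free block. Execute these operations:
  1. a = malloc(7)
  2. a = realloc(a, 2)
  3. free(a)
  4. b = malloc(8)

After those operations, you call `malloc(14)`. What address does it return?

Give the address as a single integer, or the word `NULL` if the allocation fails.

Op 1: a = malloc(7) -> a = 0; heap: [0-6 ALLOC][7-45 FREE]
Op 2: a = realloc(a, 2) -> a = 0; heap: [0-1 ALLOC][2-45 FREE]
Op 3: free(a) -> (freed a); heap: [0-45 FREE]
Op 4: b = malloc(8) -> b = 0; heap: [0-7 ALLOC][8-45 FREE]
malloc(14): first-fit scan over [0-7 ALLOC][8-45 FREE] -> 8

Answer: 8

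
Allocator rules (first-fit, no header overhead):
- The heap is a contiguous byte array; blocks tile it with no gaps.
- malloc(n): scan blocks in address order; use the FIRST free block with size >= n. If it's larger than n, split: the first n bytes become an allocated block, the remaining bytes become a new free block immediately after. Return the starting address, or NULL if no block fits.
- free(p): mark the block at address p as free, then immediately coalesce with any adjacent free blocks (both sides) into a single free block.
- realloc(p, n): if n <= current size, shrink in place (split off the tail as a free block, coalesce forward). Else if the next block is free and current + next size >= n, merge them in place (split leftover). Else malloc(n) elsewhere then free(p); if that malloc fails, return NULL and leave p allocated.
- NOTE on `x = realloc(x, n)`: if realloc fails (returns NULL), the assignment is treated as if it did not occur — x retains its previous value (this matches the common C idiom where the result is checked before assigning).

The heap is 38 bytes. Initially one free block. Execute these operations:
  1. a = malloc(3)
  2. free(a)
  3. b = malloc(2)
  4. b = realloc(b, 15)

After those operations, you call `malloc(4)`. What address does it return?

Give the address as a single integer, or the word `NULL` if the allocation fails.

Op 1: a = malloc(3) -> a = 0; heap: [0-2 ALLOC][3-37 FREE]
Op 2: free(a) -> (freed a); heap: [0-37 FREE]
Op 3: b = malloc(2) -> b = 0; heap: [0-1 ALLOC][2-37 FREE]
Op 4: b = realloc(b, 15) -> b = 0; heap: [0-14 ALLOC][15-37 FREE]
malloc(4): first-fit scan over [0-14 ALLOC][15-37 FREE] -> 15

Answer: 15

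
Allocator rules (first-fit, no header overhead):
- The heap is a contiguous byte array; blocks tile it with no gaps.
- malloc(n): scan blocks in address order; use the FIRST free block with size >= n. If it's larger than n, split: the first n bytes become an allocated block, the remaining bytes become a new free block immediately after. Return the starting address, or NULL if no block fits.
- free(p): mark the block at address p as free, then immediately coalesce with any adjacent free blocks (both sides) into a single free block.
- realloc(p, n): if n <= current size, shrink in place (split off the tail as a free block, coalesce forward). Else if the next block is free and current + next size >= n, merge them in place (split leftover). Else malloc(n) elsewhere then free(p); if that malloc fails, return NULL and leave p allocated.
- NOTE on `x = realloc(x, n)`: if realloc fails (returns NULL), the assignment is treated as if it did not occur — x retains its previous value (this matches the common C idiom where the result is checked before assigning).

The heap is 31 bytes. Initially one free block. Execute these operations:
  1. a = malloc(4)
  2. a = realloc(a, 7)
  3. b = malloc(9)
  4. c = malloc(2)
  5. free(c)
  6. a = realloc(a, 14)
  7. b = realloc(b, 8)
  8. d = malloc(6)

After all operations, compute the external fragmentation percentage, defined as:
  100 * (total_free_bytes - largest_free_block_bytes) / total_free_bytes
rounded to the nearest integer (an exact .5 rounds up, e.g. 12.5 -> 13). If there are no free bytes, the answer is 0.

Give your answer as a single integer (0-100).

Op 1: a = malloc(4) -> a = 0; heap: [0-3 ALLOC][4-30 FREE]
Op 2: a = realloc(a, 7) -> a = 0; heap: [0-6 ALLOC][7-30 FREE]
Op 3: b = malloc(9) -> b = 7; heap: [0-6 ALLOC][7-15 ALLOC][16-30 FREE]
Op 4: c = malloc(2) -> c = 16; heap: [0-6 ALLOC][7-15 ALLOC][16-17 ALLOC][18-30 FREE]
Op 5: free(c) -> (freed c); heap: [0-6 ALLOC][7-15 ALLOC][16-30 FREE]
Op 6: a = realloc(a, 14) -> a = 16; heap: [0-6 FREE][7-15 ALLOC][16-29 ALLOC][30-30 FREE]
Op 7: b = realloc(b, 8) -> b = 7; heap: [0-6 FREE][7-14 ALLOC][15-15 FREE][16-29 ALLOC][30-30 FREE]
Op 8: d = malloc(6) -> d = 0; heap: [0-5 ALLOC][6-6 FREE][7-14 ALLOC][15-15 FREE][16-29 ALLOC][30-30 FREE]
Free blocks: [1 1 1] total_free=3 largest=1 -> 100*(3-1)/3 = 200/3 ≈ 66.667 -> rounds to 67

Answer: 67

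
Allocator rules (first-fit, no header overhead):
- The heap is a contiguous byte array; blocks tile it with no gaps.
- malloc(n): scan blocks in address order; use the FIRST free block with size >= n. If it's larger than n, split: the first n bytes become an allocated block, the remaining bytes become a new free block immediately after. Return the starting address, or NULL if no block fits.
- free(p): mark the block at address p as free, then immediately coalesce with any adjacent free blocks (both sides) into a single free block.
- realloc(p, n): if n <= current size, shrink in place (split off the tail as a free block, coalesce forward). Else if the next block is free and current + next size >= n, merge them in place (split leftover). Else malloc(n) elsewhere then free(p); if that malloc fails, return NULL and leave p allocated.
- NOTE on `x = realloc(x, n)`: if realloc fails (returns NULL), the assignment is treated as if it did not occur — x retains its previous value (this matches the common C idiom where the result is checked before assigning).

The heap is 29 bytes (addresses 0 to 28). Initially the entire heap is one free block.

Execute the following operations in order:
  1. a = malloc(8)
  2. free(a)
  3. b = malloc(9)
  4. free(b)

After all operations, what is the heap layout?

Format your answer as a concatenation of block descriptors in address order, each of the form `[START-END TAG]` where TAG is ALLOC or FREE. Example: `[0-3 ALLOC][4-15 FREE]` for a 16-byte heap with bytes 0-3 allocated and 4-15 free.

Op 1: a = malloc(8) -> a = 0; heap: [0-7 ALLOC][8-28 FREE]
Op 2: free(a) -> (freed a); heap: [0-28 FREE]
Op 3: b = malloc(9) -> b = 0; heap: [0-8 ALLOC][9-28 FREE]
Op 4: free(b) -> (freed b); heap: [0-28 FREE]

Answer: [0-28 FREE]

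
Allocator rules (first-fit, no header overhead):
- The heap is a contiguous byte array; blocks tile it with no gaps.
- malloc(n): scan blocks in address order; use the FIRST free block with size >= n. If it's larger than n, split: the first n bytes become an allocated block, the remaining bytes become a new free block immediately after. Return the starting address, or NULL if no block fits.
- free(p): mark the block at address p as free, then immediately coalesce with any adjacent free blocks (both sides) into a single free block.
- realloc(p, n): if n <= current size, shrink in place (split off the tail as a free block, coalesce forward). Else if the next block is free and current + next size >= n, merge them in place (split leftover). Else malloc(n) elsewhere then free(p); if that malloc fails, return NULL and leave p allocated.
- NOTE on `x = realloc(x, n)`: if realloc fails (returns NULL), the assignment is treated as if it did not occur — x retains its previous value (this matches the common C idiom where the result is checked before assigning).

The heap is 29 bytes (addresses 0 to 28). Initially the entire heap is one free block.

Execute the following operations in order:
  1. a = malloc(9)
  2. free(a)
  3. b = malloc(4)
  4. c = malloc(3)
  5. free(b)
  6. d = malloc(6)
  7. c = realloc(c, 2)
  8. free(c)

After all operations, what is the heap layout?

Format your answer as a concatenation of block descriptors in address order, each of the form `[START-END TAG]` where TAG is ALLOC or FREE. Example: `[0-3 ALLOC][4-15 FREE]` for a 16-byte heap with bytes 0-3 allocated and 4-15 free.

Op 1: a = malloc(9) -> a = 0; heap: [0-8 ALLOC][9-28 FREE]
Op 2: free(a) -> (freed a); heap: [0-28 FREE]
Op 3: b = malloc(4) -> b = 0; heap: [0-3 ALLOC][4-28 FREE]
Op 4: c = malloc(3) -> c = 4; heap: [0-3 ALLOC][4-6 ALLOC][7-28 FREE]
Op 5: free(b) -> (freed b); heap: [0-3 FREE][4-6 ALLOC][7-28 FREE]
Op 6: d = malloc(6) -> d = 7; heap: [0-3 FREE][4-6 ALLOC][7-12 ALLOC][13-28 FREE]
Op 7: c = realloc(c, 2) -> c = 4; heap: [0-3 FREE][4-5 ALLOC][6-6 FREE][7-12 ALLOC][13-28 FREE]
Op 8: free(c) -> (freed c); heap: [0-6 FREE][7-12 ALLOC][13-28 FREE]

Answer: [0-6 FREE][7-12 ALLOC][13-28 FREE]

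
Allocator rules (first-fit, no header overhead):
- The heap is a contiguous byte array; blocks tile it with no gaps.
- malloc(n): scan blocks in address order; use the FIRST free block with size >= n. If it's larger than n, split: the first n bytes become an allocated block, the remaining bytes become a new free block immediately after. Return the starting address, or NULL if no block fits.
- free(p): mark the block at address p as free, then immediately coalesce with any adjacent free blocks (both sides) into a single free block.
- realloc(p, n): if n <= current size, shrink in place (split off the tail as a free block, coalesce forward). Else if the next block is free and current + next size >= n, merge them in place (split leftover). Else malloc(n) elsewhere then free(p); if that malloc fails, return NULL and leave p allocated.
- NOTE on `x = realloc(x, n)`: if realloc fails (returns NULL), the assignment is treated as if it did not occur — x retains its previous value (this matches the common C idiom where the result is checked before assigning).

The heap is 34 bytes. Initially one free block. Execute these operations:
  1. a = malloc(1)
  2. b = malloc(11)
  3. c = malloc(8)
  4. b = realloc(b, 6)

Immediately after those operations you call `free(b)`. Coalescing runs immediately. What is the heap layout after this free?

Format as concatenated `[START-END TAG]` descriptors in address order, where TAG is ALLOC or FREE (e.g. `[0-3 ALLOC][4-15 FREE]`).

Op 1: a = malloc(1) -> a = 0; heap: [0-0 ALLOC][1-33 FREE]
Op 2: b = malloc(11) -> b = 1; heap: [0-0 ALLOC][1-11 ALLOC][12-33 FREE]
Op 3: c = malloc(8) -> c = 12; heap: [0-0 ALLOC][1-11 ALLOC][12-19 ALLOC][20-33 FREE]
Op 4: b = realloc(b, 6) -> b = 1; heap: [0-0 ALLOC][1-6 ALLOC][7-11 FREE][12-19 ALLOC][20-33 FREE]
free(b): b = 1 -> block [1-6 ALLOC]; mark free, coalesce with adjacent free neighbors -> [0-0 ALLOC][1-11 FREE][12-19 ALLOC][20-33 FREE]

Answer: [0-0 ALLOC][1-11 FREE][12-19 ALLOC][20-33 FREE]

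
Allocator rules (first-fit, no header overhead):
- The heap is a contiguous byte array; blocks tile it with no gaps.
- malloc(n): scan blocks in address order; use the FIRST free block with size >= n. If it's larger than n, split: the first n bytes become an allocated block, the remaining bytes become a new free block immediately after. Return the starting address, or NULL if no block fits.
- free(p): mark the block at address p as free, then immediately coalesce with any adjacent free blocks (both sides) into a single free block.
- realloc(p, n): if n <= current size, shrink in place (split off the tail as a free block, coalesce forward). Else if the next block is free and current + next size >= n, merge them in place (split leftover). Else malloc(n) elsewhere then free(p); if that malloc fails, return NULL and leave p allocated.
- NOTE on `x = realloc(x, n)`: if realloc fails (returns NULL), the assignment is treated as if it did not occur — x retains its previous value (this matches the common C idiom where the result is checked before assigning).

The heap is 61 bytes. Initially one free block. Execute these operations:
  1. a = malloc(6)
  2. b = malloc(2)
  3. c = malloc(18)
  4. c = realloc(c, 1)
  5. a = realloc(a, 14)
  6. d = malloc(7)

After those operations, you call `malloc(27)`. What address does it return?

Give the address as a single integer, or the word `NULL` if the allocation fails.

Op 1: a = malloc(6) -> a = 0; heap: [0-5 ALLOC][6-60 FREE]
Op 2: b = malloc(2) -> b = 6; heap: [0-5 ALLOC][6-7 ALLOC][8-60 FREE]
Op 3: c = malloc(18) -> c = 8; heap: [0-5 ALLOC][6-7 ALLOC][8-25 ALLOC][26-60 FREE]
Op 4: c = realloc(c, 1) -> c = 8; heap: [0-5 ALLOC][6-7 ALLOC][8-8 ALLOC][9-60 FREE]
Op 5: a = realloc(a, 14) -> a = 9; heap: [0-5 FREE][6-7 ALLOC][8-8 ALLOC][9-22 ALLOC][23-60 FREE]
Op 6: d = malloc(7) -> d = 23; heap: [0-5 FREE][6-7 ALLOC][8-8 ALLOC][9-22 ALLOC][23-29 ALLOC][30-60 FREE]
malloc(27): first-fit scan over [0-5 FREE][6-7 ALLOC][8-8 ALLOC][9-22 ALLOC][23-29 ALLOC][30-60 FREE] -> 30

Answer: 30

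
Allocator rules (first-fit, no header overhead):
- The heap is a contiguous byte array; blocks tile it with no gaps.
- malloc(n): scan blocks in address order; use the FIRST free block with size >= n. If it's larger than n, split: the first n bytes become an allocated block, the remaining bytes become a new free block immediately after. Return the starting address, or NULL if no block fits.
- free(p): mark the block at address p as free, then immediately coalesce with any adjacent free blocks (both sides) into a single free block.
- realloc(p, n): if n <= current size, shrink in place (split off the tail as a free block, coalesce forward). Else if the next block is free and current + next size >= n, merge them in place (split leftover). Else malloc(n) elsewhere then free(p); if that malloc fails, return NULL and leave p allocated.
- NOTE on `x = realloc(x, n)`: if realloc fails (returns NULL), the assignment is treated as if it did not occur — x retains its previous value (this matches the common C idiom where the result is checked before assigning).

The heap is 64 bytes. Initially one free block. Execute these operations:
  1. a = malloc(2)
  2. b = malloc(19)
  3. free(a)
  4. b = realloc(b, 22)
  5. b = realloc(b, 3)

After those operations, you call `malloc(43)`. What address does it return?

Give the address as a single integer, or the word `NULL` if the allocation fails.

Answer: 5

Derivation:
Op 1: a = malloc(2) -> a = 0; heap: [0-1 ALLOC][2-63 FREE]
Op 2: b = malloc(19) -> b = 2; heap: [0-1 ALLOC][2-20 ALLOC][21-63 FREE]
Op 3: free(a) -> (freed a); heap: [0-1 FREE][2-20 ALLOC][21-63 FREE]
Op 4: b = realloc(b, 22) -> b = 2; heap: [0-1 FREE][2-23 ALLOC][24-63 FREE]
Op 5: b = realloc(b, 3) -> b = 2; heap: [0-1 FREE][2-4 ALLOC][5-63 FREE]
malloc(43): first-fit scan over [0-1 FREE][2-4 ALLOC][5-63 FREE] -> 5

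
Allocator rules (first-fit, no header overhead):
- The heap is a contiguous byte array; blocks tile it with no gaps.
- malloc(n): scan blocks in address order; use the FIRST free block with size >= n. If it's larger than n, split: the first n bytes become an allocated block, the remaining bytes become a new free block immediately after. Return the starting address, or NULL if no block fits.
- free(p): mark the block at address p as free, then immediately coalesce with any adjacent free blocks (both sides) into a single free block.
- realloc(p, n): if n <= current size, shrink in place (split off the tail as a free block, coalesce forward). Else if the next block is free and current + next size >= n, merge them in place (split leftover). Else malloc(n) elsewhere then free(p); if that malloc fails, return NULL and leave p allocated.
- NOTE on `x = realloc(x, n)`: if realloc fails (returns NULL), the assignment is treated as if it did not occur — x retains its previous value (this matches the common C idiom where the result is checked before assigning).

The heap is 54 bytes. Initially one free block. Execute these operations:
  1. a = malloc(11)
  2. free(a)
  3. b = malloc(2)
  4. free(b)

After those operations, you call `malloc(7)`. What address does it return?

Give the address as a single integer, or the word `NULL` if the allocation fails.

Op 1: a = malloc(11) -> a = 0; heap: [0-10 ALLOC][11-53 FREE]
Op 2: free(a) -> (freed a); heap: [0-53 FREE]
Op 3: b = malloc(2) -> b = 0; heap: [0-1 ALLOC][2-53 FREE]
Op 4: free(b) -> (freed b); heap: [0-53 FREE]
malloc(7): first-fit scan over [0-53 FREE] -> 0

Answer: 0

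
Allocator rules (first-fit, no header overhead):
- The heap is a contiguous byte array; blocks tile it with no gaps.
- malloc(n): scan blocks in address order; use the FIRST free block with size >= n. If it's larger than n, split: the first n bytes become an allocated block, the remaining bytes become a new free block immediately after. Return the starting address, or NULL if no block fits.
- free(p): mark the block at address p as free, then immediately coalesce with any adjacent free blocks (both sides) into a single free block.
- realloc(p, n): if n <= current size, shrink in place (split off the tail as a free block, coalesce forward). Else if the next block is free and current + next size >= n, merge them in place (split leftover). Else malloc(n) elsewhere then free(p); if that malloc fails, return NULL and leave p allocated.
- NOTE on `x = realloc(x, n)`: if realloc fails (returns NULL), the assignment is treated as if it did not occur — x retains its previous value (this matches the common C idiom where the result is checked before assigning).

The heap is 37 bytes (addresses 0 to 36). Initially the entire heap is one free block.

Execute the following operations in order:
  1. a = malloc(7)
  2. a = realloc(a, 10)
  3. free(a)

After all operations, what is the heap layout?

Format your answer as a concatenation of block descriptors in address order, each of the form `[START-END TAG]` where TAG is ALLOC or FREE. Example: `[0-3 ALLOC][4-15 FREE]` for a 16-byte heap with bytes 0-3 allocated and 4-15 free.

Op 1: a = malloc(7) -> a = 0; heap: [0-6 ALLOC][7-36 FREE]
Op 2: a = realloc(a, 10) -> a = 0; heap: [0-9 ALLOC][10-36 FREE]
Op 3: free(a) -> (freed a); heap: [0-36 FREE]

Answer: [0-36 FREE]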